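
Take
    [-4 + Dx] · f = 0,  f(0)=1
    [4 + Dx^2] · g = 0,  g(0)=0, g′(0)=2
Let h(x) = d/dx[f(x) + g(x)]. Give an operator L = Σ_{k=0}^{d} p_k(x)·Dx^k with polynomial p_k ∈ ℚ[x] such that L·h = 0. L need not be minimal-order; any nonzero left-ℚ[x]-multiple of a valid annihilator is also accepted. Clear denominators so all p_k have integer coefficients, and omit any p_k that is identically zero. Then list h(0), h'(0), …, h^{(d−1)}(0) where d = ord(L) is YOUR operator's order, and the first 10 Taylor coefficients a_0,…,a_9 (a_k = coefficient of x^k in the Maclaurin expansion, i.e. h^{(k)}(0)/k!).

f: a_k = 1, 4, 8, 32/3, 32/3, 128/15, 256/45, 1024/315, 512/315, 2048/2835, …
g: a_k = 0, 2, 0, -4/3, 0, 4/15, 0, -8/315, 0, 4/2835, …
h₀=f+g: left-lcm gives L₀, ord ≤ 3.
Differentiate: ansatz ord ≤ ord L₀ ⇒ L.
L = 16 - 4·Dx + 4·Dx^2 - Dx^3  (order 3).
h: a_k = 6, 16, 28, 128/3, 44, 512/15, 1016/45, 4096/315, 228/35, 8192/2835, …
ICs: h(0) = 6, h′(0) = 16, h′′(0) = 56.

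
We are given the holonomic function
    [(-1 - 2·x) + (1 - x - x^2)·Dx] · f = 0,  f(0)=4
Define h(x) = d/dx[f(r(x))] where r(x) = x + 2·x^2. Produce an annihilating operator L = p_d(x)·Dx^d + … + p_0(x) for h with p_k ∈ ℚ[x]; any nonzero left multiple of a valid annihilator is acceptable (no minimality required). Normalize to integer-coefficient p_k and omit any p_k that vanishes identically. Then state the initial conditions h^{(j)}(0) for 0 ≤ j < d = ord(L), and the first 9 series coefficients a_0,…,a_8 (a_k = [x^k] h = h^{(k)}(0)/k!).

L = (8 + 42·x + 126·x^2 + 208·x^3 + 408·x^4 + 480·x^5 + 320·x^6) + (-1 - 5·x - 3·x^2 + 18·x^3 + 80·x^4 + 120·x^5 + 112·x^6 + 64·x^7)·Dx  (order 1).
h: a_k = 4, 32, 132, 496, 1680, 5688, 18396, 58496, 182988, …
ICs: h(0) = 4.

f: a_k = 4, 4, 8, 12, 20, 32, 52, 84, 136, …
Change of var in L_f (x↦r) gives L₀.
h=h₀': d/dx-closure on L₀ ⇒ L.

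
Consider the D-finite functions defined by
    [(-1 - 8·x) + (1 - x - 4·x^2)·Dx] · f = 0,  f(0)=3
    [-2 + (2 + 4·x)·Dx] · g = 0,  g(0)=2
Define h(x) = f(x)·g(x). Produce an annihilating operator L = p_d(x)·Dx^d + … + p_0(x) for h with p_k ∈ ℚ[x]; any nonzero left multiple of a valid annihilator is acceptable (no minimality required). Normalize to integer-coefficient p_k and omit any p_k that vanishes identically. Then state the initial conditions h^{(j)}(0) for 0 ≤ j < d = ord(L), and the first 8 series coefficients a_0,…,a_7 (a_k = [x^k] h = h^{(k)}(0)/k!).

f: a_k = 3, 3, 15, 27, 87, 195, 543, 1323, …
g: a_k = 2, 2, -1, 1, -5/4, 7/4, -21/8, 33/8, …
Product ⇒ symmetric product L₀, ord ≤ 1.
L = (2 + 9·x + 12·x^2) + (-1 - x + 6·x^2 + 8·x^3)·Dx  (order 1).
h: a_k = 6, 12, 33, 84, 849/4, 1107/2, 11157/8, 3621, …
ICs: h(0) = 6.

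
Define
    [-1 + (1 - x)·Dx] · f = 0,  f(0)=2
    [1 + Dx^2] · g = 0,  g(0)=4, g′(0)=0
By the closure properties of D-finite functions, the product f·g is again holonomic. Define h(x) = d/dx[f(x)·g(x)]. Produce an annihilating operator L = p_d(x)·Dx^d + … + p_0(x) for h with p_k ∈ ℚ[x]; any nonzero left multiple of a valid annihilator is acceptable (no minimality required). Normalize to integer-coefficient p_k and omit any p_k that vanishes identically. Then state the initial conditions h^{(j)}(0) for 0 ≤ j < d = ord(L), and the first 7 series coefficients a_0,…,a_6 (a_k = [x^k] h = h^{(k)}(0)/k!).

L = (-1 - 2·x + x^2) + (-2 + 2·x)·Dx + (1 - 2·x + x^2)·Dx^2  (order 2).
h: a_k = 8, 8, 12, 52/3, 65/3, 389/15, 2723/90, …
ICs: h(0) = 8, h′(0) = 8.

f: a_k = 2, 2, 2, 2, 2, 2, 2, …
g: a_k = 4, 0, -2, 0, 1/6, 0, -1/180, …
f·g: L₀ = L_f ⊗_s L_g, ord ≤ 1·2.
Differentiate: ansatz ord ≤ ord L₀ ⇒ L.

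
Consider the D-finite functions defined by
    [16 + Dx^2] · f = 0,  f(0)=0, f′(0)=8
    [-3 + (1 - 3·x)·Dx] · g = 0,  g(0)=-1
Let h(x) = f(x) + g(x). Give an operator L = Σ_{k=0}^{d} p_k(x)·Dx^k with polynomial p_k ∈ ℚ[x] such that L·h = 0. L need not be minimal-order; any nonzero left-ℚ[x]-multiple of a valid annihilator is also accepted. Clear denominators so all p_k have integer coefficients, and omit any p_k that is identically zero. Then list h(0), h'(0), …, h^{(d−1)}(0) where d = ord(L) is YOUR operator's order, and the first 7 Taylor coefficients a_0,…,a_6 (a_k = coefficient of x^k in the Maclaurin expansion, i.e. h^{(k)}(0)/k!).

L = (-1680 + 2304·x - 3456·x^2) + (272 - 1584·x + 3456·x^2 - 3456·x^3)·Dx + (-105 + 144·x - 216·x^2)·Dx^2 + (17 - 99·x + 216·x^2 - 216·x^3)·Dx^3  (order 3).
h: a_k = -1, 5, -9, -145/3, -81, -3389/15, -729, …
ICs: h(0) = -1, h′(0) = 5, h′′(0) = -18.

f: a_k = 0, 8, 0, -64/3, 0, 256/15, 0, …
g: a_k = -1, -3, -9, -27, -81, -243, -729, …
h₀=f+g: left-lcm gives L₀, ord ≤ 3.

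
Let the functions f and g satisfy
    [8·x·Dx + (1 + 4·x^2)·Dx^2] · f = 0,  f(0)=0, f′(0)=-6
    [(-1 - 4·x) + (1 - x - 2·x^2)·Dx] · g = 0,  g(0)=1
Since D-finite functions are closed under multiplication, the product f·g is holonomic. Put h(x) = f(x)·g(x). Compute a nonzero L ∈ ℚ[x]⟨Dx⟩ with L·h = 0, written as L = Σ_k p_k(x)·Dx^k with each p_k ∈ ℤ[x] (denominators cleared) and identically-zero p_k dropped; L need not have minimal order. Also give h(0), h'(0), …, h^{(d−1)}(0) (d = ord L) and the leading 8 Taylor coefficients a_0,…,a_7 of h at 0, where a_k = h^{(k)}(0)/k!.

L = (4 + 8·x + 48·x^2) + (2 + 16·x^2 + 48·x^3)·Dx + (-1 + x - 2·x^2 + 4·x^3 + 8·x^4)·Dx^2  (order 2).
h: a_k = 0, -6, -6, -10, -22, -306/5, -526/5, -6046/35, …
ICs: h(0) = 0, h′(0) = -6.

f: a_k = 0, -6, 0, 8, 0, -96/5, 0, 384/7, …
g: a_k = 1, 1, 3, 5, 11, 21, 43, 85, …
Product ⇒ symmetric product L₀, ord ≤ 2.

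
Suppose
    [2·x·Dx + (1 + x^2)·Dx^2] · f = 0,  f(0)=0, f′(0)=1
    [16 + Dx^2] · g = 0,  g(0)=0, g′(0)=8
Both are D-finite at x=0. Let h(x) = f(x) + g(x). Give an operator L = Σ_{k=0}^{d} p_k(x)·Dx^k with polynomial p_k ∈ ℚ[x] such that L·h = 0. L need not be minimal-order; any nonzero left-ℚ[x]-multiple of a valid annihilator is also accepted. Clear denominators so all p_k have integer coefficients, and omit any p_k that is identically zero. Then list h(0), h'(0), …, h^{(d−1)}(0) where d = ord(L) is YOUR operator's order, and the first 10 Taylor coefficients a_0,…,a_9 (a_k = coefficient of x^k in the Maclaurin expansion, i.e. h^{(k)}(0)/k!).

L = (64·x + 704·x^3 + 256·x^5)·Dx + (112 + 416·x^2 + 432·x^4 + 128·x^6)·Dx^2 + (4·x + 44·x^3 + 16·x^5)·Dx^3 + (7 + 26·x^2 + 27·x^4 + 8·x^6)·Dx^4  (order 4).
h: a_k = 0, 9, 0, -65/3, 0, 259/15, 0, -299/45, 0, 4411/2835, …
ICs: h(0) = 0, h′(0) = 9, h′′(0) = 0, h′′′(0) = -130.

f: a_k = 0, 1, 0, -1/3, 0, 1/5, 0, -1/7, 0, 1/9, …
g: a_k = 0, 8, 0, -64/3, 0, 256/15, 0, -2048/315, 0, 4096/2835, …
Weyl lclm of L_f,L_g ⇒ L₀ (ord ≤ 4).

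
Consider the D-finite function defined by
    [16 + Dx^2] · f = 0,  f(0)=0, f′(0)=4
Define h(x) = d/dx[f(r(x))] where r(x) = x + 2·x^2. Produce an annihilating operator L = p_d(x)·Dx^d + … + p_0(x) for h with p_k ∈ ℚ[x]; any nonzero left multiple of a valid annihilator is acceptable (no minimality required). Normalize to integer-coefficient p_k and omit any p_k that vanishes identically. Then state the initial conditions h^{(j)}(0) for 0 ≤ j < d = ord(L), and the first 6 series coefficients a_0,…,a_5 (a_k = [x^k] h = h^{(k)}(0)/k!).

L = (64 + 256·x + 1536·x^2 + 4096·x^3 + 4096·x^4) + (-12 - 48·x)·Dx + (1 + 8·x + 16·x^2)·Dx^2  (order 2).
h: a_k = 4, 16, -32, -256, -1792/3, 0, …
ICs: h(0) = 4, h′(0) = 16.

f: a_k = 0, 4, 0, -32/3, 0, 128/15, …
f∘r: x↦r, Dx↦Dx/r' in L_f ⇒ L₀.
h=h₀': d/dx-closure on L₀ ⇒ L.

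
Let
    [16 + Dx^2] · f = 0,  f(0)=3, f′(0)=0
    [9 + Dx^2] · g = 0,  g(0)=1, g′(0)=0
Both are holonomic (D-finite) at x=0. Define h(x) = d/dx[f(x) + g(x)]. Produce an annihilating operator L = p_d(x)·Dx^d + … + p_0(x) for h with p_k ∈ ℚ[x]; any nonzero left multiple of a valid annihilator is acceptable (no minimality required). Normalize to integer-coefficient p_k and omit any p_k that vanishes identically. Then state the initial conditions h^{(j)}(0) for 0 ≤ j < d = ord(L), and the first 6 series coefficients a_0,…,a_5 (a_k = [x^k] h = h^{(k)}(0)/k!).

L = 144 + 25·Dx^2 + Dx^4  (order 4).
h: a_k = 0, -57, 0, 283/2, 0, -4339/40, …
ICs: h(0) = 0, h′(0) = -57, h′′(0) = 0, h′′′(0) = 849.

f: a_k = 3, 0, -24, 0, 32, 0, …
g: a_k = 1, 0, -9/2, 0, 27/8, 0, …
L₀ := lclm(L_f,L_g); ord L₀ ≤ 2+2.
Derive L from L₀ (diff closure).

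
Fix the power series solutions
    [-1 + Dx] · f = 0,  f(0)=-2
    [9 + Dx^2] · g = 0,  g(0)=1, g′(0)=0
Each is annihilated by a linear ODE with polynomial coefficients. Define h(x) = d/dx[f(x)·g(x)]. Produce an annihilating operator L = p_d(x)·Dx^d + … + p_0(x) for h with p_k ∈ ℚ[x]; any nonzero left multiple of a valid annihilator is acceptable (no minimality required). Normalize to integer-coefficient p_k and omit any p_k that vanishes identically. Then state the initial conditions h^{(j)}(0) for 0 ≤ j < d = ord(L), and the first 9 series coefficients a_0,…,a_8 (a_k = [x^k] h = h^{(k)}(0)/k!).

L = 10 - 2·Dx + Dx^2  (order 2).
h: a_k = -2, 16, 26, -28/3, -79/3, -88/15, 307/45, 1054/315, -481/1260, …
ICs: h(0) = -2, h′(0) = 16.

f: a_k = -2, -2, -1, -1/3, -1/12, -1/60, -1/360, -1/2520, -1/20160, …
g: a_k = 1, 0, -9/2, 0, 27/8, 0, -81/80, 0, 729/4480, …
Sym-product of L_f,L_g gives L₀ (≤ ord 2).
h₀' ⇒ L via d/dx closure of L₀.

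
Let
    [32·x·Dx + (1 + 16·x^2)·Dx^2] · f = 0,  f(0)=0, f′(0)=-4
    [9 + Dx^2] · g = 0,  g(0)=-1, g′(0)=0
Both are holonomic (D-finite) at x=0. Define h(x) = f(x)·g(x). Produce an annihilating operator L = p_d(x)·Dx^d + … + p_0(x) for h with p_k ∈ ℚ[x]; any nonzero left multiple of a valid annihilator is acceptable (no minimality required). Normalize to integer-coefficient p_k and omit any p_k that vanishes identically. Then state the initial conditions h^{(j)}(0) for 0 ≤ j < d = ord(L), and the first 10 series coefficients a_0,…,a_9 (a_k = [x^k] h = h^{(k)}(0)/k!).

f: a_k = 0, -4, 0, 64/3, 0, -1024/5, 0, 16384/7, 0, -262144/9, …
g: a_k = -1, 0, 9/2, 0, -27/8, 0, 81/80, 0, -729/4480, 0, …
L₀ := L_f ⊗_s L_g (sym. prod.), ord ≤ 4.
L = (16425 + 696384·x^2 + 2778624·x^4 + 11943936·x^6 + 47775744·x^8) + (23616·x + 543744·x^3 + 3981312·x^5 + 21233664·x^7)·Dx + (2050 + 87168·x^2 + 470016·x^4 + 2654208·x^6 + 10616832·x^8)·Dx^2 + (2624·x + 60416·x^3 + 442368·x^5 + 2359296·x^7)·Dx^3 + (25 + 1088·x^2 + 17920·x^4 + 147456·x^6 + 589824·x^8)·Dx^4  (order 4).
h: a_k = 0, 4, 0, -118/3, 0, 3143/10, 0, -467351/140, 0, 81392237/2016, …
ICs: h(0) = 0, h′(0) = 4, h′′(0) = 0, h′′′(0) = -236.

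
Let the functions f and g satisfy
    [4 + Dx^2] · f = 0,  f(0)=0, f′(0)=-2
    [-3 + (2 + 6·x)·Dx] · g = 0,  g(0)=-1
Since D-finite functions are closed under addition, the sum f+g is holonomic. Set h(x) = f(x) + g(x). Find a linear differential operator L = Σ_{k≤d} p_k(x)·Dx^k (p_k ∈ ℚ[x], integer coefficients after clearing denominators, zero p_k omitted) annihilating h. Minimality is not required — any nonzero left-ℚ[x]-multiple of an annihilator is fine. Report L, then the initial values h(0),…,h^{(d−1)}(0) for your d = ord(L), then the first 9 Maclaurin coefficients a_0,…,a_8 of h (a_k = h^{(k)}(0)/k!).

L = (-516 - 1152·x - 1728·x^2) + (56 + 936·x + 3456·x^2 + 3456·x^3)·Dx + (-129 - 288·x - 432·x^2)·Dx^2 + (14 + 234·x + 864·x^2 + 864·x^3)·Dx^3  (order 3).
h: a_k = -1, -7/2, 9/8, -17/48, 405/128, -26539/3840, 15309/1024, -22717481/645120, 2814669/32768, …
ICs: h(0) = -1, h′(0) = -7/2, h′′(0) = 9/4.

f: a_k = 0, -2, 0, 4/3, 0, -4/15, 0, 8/315, 0, …
g: a_k = -1, -3/2, 9/8, -27/16, 405/128, -1701/256, 15309/1024, -72171/2048, 2814669/32768, …
Sum ⇒ L₀ = lclm(L_f,L_g) in ℚ(x)⟨Dx⟩.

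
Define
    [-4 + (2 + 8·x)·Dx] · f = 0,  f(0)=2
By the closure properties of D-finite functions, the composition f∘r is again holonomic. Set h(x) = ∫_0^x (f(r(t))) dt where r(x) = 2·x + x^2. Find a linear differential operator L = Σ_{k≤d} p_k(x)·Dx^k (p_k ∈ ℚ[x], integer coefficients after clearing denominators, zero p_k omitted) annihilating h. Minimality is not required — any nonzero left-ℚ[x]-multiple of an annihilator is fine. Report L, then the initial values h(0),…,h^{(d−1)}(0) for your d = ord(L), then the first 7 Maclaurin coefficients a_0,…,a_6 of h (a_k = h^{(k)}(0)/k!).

f: a_k = 2, 4, -4, 8, -20, 56, -168, …
Change of var in L_f (x↦r) gives L₀.
∫: right-multiply L₀ by Dx.
L = (-4 - 4·x)·Dx + (1 + 8·x + 4·x^2)·Dx^2  (order 2).
h: a_k = 0, 2, 4, -4, 12, -228/5, 200, …
ICs: h(0) = 0, h′(0) = 2.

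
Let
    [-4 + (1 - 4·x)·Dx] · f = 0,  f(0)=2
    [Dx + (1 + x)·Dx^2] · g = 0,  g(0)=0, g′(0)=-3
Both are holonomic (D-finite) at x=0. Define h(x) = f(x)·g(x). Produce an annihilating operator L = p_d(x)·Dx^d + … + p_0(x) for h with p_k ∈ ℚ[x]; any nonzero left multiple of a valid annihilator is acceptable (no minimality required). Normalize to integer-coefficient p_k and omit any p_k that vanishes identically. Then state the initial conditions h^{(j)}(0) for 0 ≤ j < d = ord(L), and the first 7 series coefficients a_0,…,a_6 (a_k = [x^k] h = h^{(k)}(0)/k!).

L = 4 + (7 + 12·x)·Dx + (-1 + 3·x + 4·x^2)·Dx^2  (order 2).
h: a_k = 0, -6, -21, -86, -685/2, -6856/5, -27419/5, …
ICs: h(0) = 0, h′(0) = -6.

f: a_k = 2, 8, 32, 128, 512, 2048, 8192, …
g: a_k = 0, -3, 3/2, -1, 3/4, -3/5, 1/2, …
Product ⇒ symmetric product L₀, ord ≤ 2.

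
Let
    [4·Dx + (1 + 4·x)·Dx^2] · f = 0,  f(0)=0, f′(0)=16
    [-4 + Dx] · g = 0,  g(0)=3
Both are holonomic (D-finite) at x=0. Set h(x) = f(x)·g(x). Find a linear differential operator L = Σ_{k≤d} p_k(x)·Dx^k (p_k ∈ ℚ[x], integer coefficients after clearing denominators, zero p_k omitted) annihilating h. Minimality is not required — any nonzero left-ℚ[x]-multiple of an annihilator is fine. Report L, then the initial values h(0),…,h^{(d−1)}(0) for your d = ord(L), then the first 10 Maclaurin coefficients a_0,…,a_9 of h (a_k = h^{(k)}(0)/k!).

f: a_k = 0, 16, -32, 256/3, -256, 4096/5, -8192/3, 65536/7, -32768, 1048576/9, …
g: a_k = 3, 12, 24, 32, 32, 128/5, 256/15, 1024/105, 512/105, 2048/945, …
h₀=f·g: eliminate ⇒ L₀, order ≤ 2·1.
L = 64·x + (-4 - 32·x)·Dx + (1 + 4·x)·Dx^2  (order 2).
h: a_k = 0, 48, 96, 256, 0, 4608/5, -7168/3, 188416/21, -475136/15, 5152768/45, …
ICs: h(0) = 0, h′(0) = 48.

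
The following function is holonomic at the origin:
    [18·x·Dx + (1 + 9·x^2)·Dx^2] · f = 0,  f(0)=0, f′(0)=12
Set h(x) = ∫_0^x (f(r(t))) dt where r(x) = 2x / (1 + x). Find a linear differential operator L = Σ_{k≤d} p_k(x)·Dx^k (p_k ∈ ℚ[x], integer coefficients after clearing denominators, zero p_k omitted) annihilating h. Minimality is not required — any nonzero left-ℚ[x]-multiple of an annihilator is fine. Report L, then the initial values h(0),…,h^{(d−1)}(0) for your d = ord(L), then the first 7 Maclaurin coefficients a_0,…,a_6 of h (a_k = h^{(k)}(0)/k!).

L = (2 + 74·x)·Dx^2 + (1 + 2·x + 37·x^2)·Dx^3  (order 3).
h: a_k = 0, 0, 12, -8, -66, 168, 3764/5, …
ICs: h(0) = 0, h′(0) = 0, h′′(0) = 24.

f: a_k = 0, 12, 0, -36, 0, 972/5, 0, …
h₀=f(r): pull back L_f along r ⇒ L₀.
h=∫h₀ ⇒ L = L₀·Dx.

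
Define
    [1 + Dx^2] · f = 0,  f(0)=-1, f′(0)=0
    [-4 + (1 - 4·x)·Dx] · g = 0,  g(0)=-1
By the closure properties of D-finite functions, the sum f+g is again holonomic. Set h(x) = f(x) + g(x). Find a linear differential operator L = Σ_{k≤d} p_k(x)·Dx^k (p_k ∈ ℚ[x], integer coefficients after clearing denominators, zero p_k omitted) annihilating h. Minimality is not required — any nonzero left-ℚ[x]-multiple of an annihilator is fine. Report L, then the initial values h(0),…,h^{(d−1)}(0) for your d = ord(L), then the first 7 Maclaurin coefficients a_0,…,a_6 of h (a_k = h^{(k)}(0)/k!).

L = (-388 + 32·x - 64·x^2) + (33 - 140·x + 48·x^2 - 64·x^3)·Dx + (-388 + 32·x - 64·x^2)·Dx^2 + (33 - 140·x + 48·x^2 - 64·x^3)·Dx^3  (order 3).
h: a_k = -2, -4, -31/2, -64, -6145/24, -1024, -2949119/720, …
ICs: h(0) = -2, h′(0) = -4, h′′(0) = -31.

f: a_k = -1, 0, 1/2, 0, -1/24, 0, 1/720, …
g: a_k = -1, -4, -16, -64, -256, -1024, -4096, …
h₀=f+g: left-lcm gives L₀, ord ≤ 3.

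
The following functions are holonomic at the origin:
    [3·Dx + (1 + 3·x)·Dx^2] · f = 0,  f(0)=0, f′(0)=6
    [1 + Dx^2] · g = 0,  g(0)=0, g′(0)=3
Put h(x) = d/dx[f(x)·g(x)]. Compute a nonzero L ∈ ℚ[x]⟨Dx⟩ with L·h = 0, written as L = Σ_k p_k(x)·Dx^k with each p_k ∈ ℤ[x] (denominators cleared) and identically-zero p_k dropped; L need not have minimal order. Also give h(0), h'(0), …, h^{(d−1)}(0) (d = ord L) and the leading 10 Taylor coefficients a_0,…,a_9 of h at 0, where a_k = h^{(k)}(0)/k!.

L = (-8897 - 1764·x - 7722·x^2 - 14364·x^3 - 7533·x^4 + 5832·x^5 + 2916·x^6) + (-3432 - 13248·x - 12420·x^2 - 8100·x^3 + 9720·x^4 + 5832·x^5)·Dx + (-9100 - 3204·x - 11070·x^2 - 17064·x^3 - 6318·x^4 + 11664·x^5 + 5832·x^6)·Dx^2 + (-3432 - 13248·x - 12420·x^2 - 8100·x^3 + 9720·x^4 + 5832·x^5)·Dx^3 + (-203 - 1440·x - 3348·x^2 - 2700·x^3 + 1215·x^4 + 5832·x^5 + 2916·x^6)·Dx^4  (order 4).
h: a_k = 0, 36, -81, 204, -585, 3393/2, -198513/40, 511397/35, -1512081/35, 184492667/1440, …
ICs: h(0) = 0, h′(0) = 36, h′′(0) = -162, h′′′(0) = 1224.

f: a_k = 0, 6, -9, 18, -81/2, 486/5, -243, 4374/7, -6561/4, 4374, …
g: a_k = 0, 3, 0, -1/2, 0, 1/40, 0, -1/1680, 0, 1/120960, …
Sym-product of L_f,L_g gives L₀ (≤ ord 4).
h=h₀': d/dx-closure on L₀ ⇒ L.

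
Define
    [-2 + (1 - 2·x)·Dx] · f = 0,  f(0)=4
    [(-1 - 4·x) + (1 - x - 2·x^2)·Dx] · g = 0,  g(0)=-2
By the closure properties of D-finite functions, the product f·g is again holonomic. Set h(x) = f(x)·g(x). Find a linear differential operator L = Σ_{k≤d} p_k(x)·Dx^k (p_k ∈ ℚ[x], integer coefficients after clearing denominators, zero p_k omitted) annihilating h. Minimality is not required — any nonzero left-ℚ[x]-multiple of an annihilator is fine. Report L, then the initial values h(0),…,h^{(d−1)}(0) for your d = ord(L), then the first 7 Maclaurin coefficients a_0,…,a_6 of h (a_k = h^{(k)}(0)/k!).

f: a_k = 4, 8, 16, 32, 64, 128, 256, …
g: a_k = -2, -2, -6, -10, -22, -42, -86, …
Product ⇒ symmetric product L₀, ord ≤ 1.
L = (3 + 6·x) + (-1 + x + 2·x^2)·Dx  (order 1).
h: a_k = -8, -24, -72, -184, -456, -1080, -2504, …
ICs: h(0) = -8.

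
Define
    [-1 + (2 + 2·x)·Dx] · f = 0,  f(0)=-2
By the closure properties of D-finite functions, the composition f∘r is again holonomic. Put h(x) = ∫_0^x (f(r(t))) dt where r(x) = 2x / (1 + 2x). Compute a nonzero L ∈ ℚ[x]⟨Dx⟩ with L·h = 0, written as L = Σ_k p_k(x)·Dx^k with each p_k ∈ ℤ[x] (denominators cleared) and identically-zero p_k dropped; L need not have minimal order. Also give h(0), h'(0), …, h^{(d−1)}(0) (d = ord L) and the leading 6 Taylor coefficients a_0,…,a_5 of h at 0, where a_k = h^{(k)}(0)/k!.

f: a_k = -2, -1, 1/4, -1/8, 5/64, -7/128, …
f∘r: x↦r, Dx↦Dx/r' in L_f ⇒ L₀.
h=∫₀ˣh₀: take L = L₀·Dx.
L = -Dx + (1 + 6·x + 8·x^2)·Dx^2  (order 2).
h: a_k = 0, -2, -1, 5/3, -13/4, 141/20, …
ICs: h(0) = 0, h′(0) = -2.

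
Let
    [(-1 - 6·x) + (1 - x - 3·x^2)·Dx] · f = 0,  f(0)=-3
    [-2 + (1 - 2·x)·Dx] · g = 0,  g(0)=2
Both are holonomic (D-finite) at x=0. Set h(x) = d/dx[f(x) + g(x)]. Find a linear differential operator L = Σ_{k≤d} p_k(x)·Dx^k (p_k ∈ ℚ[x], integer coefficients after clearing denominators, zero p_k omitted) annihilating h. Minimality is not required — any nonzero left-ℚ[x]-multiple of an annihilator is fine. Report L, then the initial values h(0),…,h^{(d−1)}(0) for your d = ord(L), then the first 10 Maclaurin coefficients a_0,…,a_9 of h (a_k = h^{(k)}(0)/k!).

f: a_k = -3, -3, -12, -21, -57, -120, -291, -651, -1524, -3477, …
g: a_k = 2, 4, 8, 16, 32, 64, 128, 256, 512, 1024, …
Sum ⇒ L₀ = lclm(L_f,L_g) in ℚ(x)⟨Dx⟩.
h=h₀': d/dx-closure on L₀ ⇒ L.
L = (12 - 288·x + 648·x^2 - 1296·x^3 + 648·x^4) + (9 + 12·x - 126·x^2 + 540·x^3 - 1188·x^4 + 648·x^5)·Dx + (-2 + 15·x - 52·x^2 + 78·x^3 + 27·x^4 - 180·x^5 + 108·x^6)·Dx^2  (order 2).
h: a_k = 1, -8, -15, -100, -280, -978, -2765, -8096, -22077, -60010, …
ICs: h(0) = 1, h′(0) = -8.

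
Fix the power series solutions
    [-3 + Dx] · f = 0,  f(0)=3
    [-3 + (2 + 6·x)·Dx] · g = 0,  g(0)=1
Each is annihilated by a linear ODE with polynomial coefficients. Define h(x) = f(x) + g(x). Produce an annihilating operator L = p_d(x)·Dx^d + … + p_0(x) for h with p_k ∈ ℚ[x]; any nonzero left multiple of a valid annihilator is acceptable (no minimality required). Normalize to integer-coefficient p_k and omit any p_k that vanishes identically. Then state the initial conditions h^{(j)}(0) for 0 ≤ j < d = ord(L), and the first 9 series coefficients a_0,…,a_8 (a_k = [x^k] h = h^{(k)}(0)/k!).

f: a_k = 3, 9, 27/2, 27/2, 81/8, 243/40, 243/80, 729/560, 2187/4480, …
g: a_k = 1, 3/2, -9/8, 27/16, -405/128, 1701/256, -15309/1024, 72171/2048, -2814669/32768, …
h₀=f+g: left-lcm gives L₀, ord ≤ 2.
L = (27 + 54·x) + (-15 - 72·x - 108·x^2)·Dx + (2 + 18·x + 36·x^2)·Dx^2  (order 2).
h: a_k = 4, 21/2, 99/8, 243/16, 891/128, 16281/1280, -60993/5120, 2619297/71680, -97953543/1146880, …
ICs: h(0) = 4, h′(0) = 21/2.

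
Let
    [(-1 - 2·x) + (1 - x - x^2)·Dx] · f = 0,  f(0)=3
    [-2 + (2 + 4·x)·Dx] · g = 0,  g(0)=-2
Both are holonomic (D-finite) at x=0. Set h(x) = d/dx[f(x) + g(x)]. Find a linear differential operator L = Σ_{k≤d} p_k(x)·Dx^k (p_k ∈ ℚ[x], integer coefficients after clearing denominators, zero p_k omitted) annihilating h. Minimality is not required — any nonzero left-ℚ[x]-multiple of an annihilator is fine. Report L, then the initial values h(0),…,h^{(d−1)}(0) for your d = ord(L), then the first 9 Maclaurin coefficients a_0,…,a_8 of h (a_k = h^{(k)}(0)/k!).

L = (-6 - 18·x - 24·x^2 - 12·x^3 - 6·x^4) + (-3 - 24·x - 63·x^2 - 72·x^3 - 45·x^4 - 18·x^5)·Dx + (1 + 4·x + 3·x^2 - 6·x^3 - 13·x^4 - 12·x^5 - 4·x^6)·Dx^2  (order 2).
h: a_k = 1, 14, 24, 65, 445/4, 999/4, 3297/8, 6957/8, 88605/64, …
ICs: h(0) = 1, h′(0) = 14.

f: a_k = 3, 3, 6, 9, 15, 24, 39, 63, 102, …
g: a_k = -2, -2, 1, -1, 5/4, -7/4, 21/8, -33/8, 429/64, …
L₀ := lclm(L_f,L_g); ord L₀ ≤ 1+1.
h₀' ⇒ L via d/dx closure of L₀.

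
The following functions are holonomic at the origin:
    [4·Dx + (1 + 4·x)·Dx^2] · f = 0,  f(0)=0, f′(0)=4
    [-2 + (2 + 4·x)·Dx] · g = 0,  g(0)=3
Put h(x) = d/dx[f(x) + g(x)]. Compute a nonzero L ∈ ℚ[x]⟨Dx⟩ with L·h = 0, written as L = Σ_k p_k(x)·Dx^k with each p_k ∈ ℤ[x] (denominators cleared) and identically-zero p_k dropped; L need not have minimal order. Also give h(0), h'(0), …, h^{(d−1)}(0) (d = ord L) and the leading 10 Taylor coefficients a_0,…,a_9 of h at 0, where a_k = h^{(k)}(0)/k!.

f: a_k = 0, 4, -8, 64/3, -64, 1024/5, -2048/3, 16384/7, -8192, 262144/9, …
g: a_k = 3, 3, -3/2, 3/2, -15/8, 21/8, -63/16, 99/16, -1287/128, 2145/128, …
Sum ⇒ L₀ = lclm(L_f,L_g) in ℚ(x)⟨Dx⟩.
Derive L from L₀ (diff closure).
L = (20 + 16·x) + (29 + 104·x + 80·x^2)·Dx + (3 + 22·x + 48·x^2 + 32·x^3)·Dx^2  (order 2).
h: a_k = 7, -19, 137/2, -527/2, 8297/8, -32957/8, 262837/16, -1049863/16, 33573737/128, -134254193/128, …
ICs: h(0) = 7, h′(0) = -19.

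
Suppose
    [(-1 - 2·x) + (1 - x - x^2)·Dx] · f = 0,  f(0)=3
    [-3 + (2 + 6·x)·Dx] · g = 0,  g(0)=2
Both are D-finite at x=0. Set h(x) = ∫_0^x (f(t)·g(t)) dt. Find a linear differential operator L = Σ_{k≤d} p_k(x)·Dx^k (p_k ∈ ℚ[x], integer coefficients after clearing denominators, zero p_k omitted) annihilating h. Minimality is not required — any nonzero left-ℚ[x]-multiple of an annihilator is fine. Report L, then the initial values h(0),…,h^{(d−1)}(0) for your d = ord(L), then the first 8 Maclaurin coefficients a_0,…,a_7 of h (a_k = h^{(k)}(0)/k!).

L = (5 + 7·x + 9·x^2)·Dx + (-2 - 4·x + 8·x^2 + 6·x^3)·Dx^2  (order 2).
h: a_k = 0, 6, 15/2, 19/4, 315/32, 2217/320, 4859/256, 30117/3584, …
ICs: h(0) = 0, h′(0) = 6.

f: a_k = 3, 3, 6, 9, 15, 24, 39, 63, …
g: a_k = 2, 3, -9/4, 27/8, -405/64, 1701/128, -15309/512, 72171/1024, …
Product ⇒ symmetric product L₀, ord ≤ 1.
∫: right-multiply L₀ by Dx.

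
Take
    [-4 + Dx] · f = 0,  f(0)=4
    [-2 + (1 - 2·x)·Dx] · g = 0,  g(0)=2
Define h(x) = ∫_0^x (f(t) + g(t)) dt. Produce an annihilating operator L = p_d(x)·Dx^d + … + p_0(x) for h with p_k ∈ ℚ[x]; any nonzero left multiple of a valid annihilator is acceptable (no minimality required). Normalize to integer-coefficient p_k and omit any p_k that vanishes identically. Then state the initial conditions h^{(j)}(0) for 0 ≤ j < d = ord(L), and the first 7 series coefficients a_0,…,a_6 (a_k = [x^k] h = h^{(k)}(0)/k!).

L = 32·x·Dx + (4 - 32·x + 32·x^2)·Dx^2 + (-1 + 6·x - 8·x^2)·Dx^3  (order 3).
h: a_k = 0, 6, 10, 40/3, 44/3, 224/15, 736/45, …
ICs: h(0) = 0, h′(0) = 6, h′′(0) = 20.

f: a_k = 4, 16, 32, 128/3, 128/3, 512/15, 1024/45, …
g: a_k = 2, 4, 8, 16, 32, 64, 128, …
Weyl lclm of L_f,L_g ⇒ L₀ (ord ≤ 2).
Integrate: L := L₀·Dx.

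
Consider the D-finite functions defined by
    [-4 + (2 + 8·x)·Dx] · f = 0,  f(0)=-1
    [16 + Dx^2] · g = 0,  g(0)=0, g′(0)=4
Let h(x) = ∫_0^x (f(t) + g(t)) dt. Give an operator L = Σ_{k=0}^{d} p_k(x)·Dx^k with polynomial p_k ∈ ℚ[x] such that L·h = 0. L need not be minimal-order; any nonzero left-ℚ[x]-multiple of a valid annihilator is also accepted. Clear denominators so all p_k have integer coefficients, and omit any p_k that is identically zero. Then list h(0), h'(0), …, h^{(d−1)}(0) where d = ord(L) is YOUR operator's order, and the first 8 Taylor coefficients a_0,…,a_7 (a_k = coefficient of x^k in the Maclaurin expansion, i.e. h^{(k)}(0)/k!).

L = (-224 - 1024·x - 2048·x^2)·Dx + (48 + 704·x + 3072·x^2 + 4096·x^3)·Dx^2 + (-14 - 64·x - 128·x^2)·Dx^3 + (3 + 44·x + 192·x^2 + 256·x^3)·Dx^4  (order 4).
h: a_k = 0, -1, 1, 2/3, -11/3, 2, -146/45, 12, …
ICs: h(0) = 0, h′(0) = -1, h′′(0) = 2, h′′′(0) = 4.

f: a_k = -1, -2, 2, -4, 10, -28, 84, -264, …
g: a_k = 0, 4, 0, -32/3, 0, 128/15, 0, -1024/315, …
Sum ⇒ L₀ = lclm(L_f,L_g) in ℚ(x)⟨Dx⟩.
h=∫h₀ ⇒ L = L₀·Dx.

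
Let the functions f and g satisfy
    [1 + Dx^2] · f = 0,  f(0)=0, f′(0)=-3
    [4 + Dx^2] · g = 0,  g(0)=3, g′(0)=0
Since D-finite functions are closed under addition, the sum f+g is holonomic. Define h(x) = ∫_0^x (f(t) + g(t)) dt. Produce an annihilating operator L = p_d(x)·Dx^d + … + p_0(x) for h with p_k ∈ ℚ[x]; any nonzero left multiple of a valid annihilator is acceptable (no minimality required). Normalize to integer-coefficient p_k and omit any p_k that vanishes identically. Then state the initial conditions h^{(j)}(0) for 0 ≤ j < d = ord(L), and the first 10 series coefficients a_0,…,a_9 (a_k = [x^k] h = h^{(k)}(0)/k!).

f: a_k = 0, -3, 0, 1/2, 0, -1/40, 0, 1/1680, 0, -1/120960, …
g: a_k = 3, 0, -6, 0, 2, 0, -4/15, 0, 2/105, 0, …
h₀=f+g: left-lcm gives L₀, ord ≤ 4.
h=∫h₀ ⇒ L = L₀·Dx.
L = 4·Dx + 5·Dx^3 + Dx^5  (order 5).
h: a_k = 0, 3, -3/2, -2, 1/8, 2/5, -1/240, -4/105, 1/13440, 2/945, …
ICs: h(0) = 0, h′(0) = 3, h′′(0) = -3, h′′′(0) = -12, h′′′′(0) = 3.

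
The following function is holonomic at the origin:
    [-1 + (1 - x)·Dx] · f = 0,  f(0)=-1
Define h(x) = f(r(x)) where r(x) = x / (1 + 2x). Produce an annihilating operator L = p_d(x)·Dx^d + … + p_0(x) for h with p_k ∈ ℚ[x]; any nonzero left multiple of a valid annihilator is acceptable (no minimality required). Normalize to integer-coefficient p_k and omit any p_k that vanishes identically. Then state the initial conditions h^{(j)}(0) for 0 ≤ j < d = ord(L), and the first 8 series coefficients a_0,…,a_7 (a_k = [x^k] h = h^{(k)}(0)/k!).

L = -1 + (1 + 3·x + 2·x^2)·Dx  (order 1).
h: a_k = -1, -1, 1, -1, 1, -1, 1, -1, …
ICs: h(0) = -1.

f: a_k = -1, -1, -1, -1, -1, -1, -1, -1, …
L₀ from L_f via x↦r, Dx↦r'^{-1}Dx.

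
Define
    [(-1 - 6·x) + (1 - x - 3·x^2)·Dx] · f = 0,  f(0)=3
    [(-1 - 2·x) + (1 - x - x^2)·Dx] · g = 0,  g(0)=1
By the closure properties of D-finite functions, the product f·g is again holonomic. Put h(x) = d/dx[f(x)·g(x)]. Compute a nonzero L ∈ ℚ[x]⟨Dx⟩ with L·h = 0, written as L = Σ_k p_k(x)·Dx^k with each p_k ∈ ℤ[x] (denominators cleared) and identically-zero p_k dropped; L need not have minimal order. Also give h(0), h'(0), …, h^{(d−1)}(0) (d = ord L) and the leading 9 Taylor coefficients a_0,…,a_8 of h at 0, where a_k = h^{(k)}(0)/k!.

f: a_k = 3, 3, 12, 21, 57, 120, 291, 651, 1524, …
g: a_k = 1, 1, 2, 3, 5, 8, 13, 21, 34, …
Product ⇒ symmetric product L₀, ord ≤ 1.
h=h₀': d/dx-closure on L₀ ⇒ L.
L = (7 + 6·x - 15·x^2 - 108·x^3 + 15·x^4 + 180·x^5 + 90·x^6) + (-1 - x + 15·x^2 - x^3 - 45·x^4 - 3·x^5 + 42·x^6 + 18·x^7)·Dx  (order 1).
h: a_k = 6, 42, 144, 504, 1470, 4266, 11592, 31128, 81216, …
ICs: h(0) = 6.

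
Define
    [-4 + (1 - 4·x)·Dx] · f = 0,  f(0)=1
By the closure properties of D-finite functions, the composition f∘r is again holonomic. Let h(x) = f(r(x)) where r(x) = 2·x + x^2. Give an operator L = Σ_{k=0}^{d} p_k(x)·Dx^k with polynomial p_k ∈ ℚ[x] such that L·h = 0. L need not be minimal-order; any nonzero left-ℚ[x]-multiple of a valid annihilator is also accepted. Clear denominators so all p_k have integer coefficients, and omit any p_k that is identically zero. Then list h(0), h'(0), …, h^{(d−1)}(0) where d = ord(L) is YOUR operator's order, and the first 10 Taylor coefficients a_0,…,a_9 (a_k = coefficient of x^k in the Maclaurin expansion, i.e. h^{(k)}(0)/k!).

f: a_k = 1, 4, 16, 64, 256, 1024, 4096, 16384, 65536, 262144, …
Change of var in L_f (x↦r) gives L₀.
L = (8 + 8·x) + (-1 + 8·x + 4·x^2)·Dx  (order 1).
h: a_k = 1, 8, 68, 576, 4880, 41344, 350272, 2967552, 25141504, 213002240, …
ICs: h(0) = 1.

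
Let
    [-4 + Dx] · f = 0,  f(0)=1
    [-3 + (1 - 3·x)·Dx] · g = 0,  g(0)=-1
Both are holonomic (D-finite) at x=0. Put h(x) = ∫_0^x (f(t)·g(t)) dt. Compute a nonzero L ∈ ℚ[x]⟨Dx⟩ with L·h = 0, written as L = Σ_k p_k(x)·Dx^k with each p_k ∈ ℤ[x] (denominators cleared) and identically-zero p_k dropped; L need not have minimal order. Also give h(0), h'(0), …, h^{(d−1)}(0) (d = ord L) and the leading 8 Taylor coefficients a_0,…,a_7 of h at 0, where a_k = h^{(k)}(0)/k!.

f: a_k = 1, 4, 8, 32/3, 32/3, 128/15, 256/45, 1024/315, …
g: a_k = -1, -3, -9, -27, -81, -243, -729, -2187, …
f·g: L₀ = L_f ⊗_s L_g, ord ≤ 1·1.
h=∫h₀ ⇒ L = L₀·Dx.
L = (7 - 12·x)·Dx + (-1 + 3·x)·Dx^2  (order 2).
h: a_k = 0, -1, -7/2, -29/3, -293/12, -911/15, -13793/90, -124393/315, …
ICs: h(0) = 0, h′(0) = -1.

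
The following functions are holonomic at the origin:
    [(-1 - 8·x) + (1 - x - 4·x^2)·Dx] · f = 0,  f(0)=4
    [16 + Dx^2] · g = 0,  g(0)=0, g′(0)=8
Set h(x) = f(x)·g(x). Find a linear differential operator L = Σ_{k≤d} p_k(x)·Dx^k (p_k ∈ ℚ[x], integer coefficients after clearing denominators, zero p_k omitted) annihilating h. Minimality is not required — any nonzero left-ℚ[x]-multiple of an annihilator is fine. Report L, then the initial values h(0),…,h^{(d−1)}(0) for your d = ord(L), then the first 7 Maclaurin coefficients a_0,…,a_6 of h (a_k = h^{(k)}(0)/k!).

f: a_k = 4, 4, 20, 36, 116, 260, 724, …
g: a_k = 0, 8, 0, -64/3, 0, 256/15, 0, …
Product ⇒ symmetric product L₀, ord ≤ 2.
L = (-8 + 16·x + 64·x^2) + (2 + 16·x)·Dx + (-1 + x + 4·x^2)·Dx^2  (order 2).
h: a_k = 0, 32, 32, 224/3, 608/3, 2848/5, 20704/15, …
ICs: h(0) = 0, h′(0) = 32.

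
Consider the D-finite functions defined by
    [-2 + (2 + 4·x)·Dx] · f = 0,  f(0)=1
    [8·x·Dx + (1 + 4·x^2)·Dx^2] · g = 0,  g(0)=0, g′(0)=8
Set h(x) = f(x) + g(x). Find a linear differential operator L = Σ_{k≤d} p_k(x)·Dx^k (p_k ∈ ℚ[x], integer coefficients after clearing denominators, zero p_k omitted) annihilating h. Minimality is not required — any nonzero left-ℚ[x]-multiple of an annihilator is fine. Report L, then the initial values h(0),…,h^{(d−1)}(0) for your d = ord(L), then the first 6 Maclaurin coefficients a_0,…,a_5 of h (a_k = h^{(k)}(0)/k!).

f: a_k = 1, 1, -1/2, 1/2, -5/8, 7/8, …
g: a_k = 0, 8, 0, -32/3, 0, 128/5, …
h₀=f+g: left-lcm gives L₀, ord ≤ 3.
L = (-8 - 40·x + 96·x^2 + 96·x^3)·Dx + (-11 - 32·x + 40·x^2 + 384·x^3 + 336·x^4)·Dx^2 + (-1 + 6·x + 24·x^2 + 48·x^3 + 112·x^4 + 96·x^5)·Dx^3  (order 3).
h: a_k = 1, 9, -1/2, -61/6, -5/8, 1059/40, …
ICs: h(0) = 1, h′(0) = 9, h′′(0) = -1.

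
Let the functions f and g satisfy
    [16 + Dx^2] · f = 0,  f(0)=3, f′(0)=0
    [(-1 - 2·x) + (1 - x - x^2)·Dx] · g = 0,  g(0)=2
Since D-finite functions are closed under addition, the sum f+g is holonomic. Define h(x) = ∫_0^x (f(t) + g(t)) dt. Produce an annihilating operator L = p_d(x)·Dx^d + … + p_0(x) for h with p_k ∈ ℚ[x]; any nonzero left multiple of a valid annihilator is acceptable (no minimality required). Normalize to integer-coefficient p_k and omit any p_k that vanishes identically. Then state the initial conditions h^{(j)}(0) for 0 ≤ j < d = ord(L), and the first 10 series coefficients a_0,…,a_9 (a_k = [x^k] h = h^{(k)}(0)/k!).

f: a_k = 3, 0, -24, 0, 32, 0, -256/15, 0, 512/105, 0, …
g: a_k = 2, 2, 4, 6, 10, 16, 26, 42, 68, 110, …
Weyl lclm of L_f,L_g ⇒ L₀ (ord ≤ 3).
∫: right-multiply L₀ by Dx.
L = (-272 - 384·x + 352·x^2 - 192·x^3 - 640·x^4 - 256·x^5)·Dx + (160 - 368·x - 32·x^2 + 544·x^3 - 48·x^4 - 384·x^5 - 128·x^6)·Dx^2 + (-17 - 24·x + 22·x^2 - 12·x^3 - 40·x^4 - 16·x^5)·Dx^3 + (10 - 23·x - 2·x^2 + 34·x^3 - 3·x^4 - 24·x^5 - 8·x^6)·Dx^4  (order 4).
h: a_k = 0, 5, 1, -20/3, 3/2, 42/5, 8/3, 134/105, 21/4, 7652/945, …
ICs: h(0) = 0, h′(0) = 5, h′′(0) = 2, h′′′(0) = -40.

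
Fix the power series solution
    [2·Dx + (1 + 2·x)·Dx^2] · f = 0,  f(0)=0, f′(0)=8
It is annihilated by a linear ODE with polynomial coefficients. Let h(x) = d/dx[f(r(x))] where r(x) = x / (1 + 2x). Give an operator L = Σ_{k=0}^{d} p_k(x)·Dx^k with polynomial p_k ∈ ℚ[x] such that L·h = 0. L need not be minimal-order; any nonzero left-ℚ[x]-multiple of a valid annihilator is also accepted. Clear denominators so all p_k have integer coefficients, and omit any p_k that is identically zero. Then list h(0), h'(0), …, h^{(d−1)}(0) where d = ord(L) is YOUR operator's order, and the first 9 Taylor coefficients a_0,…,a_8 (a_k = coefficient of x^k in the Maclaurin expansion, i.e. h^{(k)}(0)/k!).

f: a_k = 0, 8, -8, 32/3, -16, 128/5, -128/3, 512/7, -128, …
f∘r: x↦r, Dx↦Dx/r' in L_f ⇒ L₀.
Derive L from L₀ (diff closure).
L = (6 + 16·x) + (1 + 6·x + 8·x^2)·Dx  (order 1).
h: a_k = 8, -48, 224, -960, 3968, -16128, 65024, -261120, 1046528, …
ICs: h(0) = 8.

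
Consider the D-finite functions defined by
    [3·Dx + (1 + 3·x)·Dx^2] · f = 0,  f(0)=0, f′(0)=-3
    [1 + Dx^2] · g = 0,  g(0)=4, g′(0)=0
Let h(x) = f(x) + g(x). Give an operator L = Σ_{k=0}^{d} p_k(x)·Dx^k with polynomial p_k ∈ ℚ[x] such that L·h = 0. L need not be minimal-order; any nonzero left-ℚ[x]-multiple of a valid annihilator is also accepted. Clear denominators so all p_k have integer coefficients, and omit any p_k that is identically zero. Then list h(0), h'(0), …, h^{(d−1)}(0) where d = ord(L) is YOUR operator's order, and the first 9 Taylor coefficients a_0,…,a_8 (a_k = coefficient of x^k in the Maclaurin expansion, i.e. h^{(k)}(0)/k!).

f: a_k = 0, -3, 9/2, -9, 81/4, -243/5, 243/2, -2187/7, 6561/8, …
g: a_k = 4, 0, -2, 0, 1/6, 0, -1/180, 0, 1/10080, …
Weyl lclm of L_f,L_g ⇒ L₀ (ord ≤ 4).
L = (165 + 18·x + 27·x^2)·Dx + (19 + 63·x + 27·x^2 + 27·x^3)·Dx^2 + (165 + 18·x + 27·x^2)·Dx^3 + (19 + 63·x + 27·x^2 + 27·x^3)·Dx^4  (order 4).
h: a_k = 4, -3, 5/2, -9, 245/12, -243/5, 21869/180, -2187/7, 8266861/10080, …
ICs: h(0) = 4, h′(0) = -3, h′′(0) = 5, h′′′(0) = -54.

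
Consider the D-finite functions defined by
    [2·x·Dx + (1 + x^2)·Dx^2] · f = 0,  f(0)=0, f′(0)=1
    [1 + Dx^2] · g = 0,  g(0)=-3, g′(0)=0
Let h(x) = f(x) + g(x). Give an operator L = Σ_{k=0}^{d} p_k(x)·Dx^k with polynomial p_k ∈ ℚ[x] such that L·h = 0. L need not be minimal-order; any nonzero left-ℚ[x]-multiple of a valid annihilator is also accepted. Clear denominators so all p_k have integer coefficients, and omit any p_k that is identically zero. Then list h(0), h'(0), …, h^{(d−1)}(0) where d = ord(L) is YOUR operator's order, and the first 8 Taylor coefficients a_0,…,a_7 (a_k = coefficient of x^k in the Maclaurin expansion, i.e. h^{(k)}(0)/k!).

L = (-22·x + 28·x^3 + 2·x^5)·Dx + (-1 + 7·x^2 + 9·x^4 + x^6)·Dx^2 + (-22·x + 28·x^3 + 2·x^5)·Dx^3 + (-1 + 7·x^2 + 9·x^4 + x^6)·Dx^4  (order 4).
h: a_k = -3, 1, 3/2, -1/3, -1/8, 1/5, 1/240, -1/7, …
ICs: h(0) = -3, h′(0) = 1, h′′(0) = 3, h′′′(0) = -2.

f: a_k = 0, 1, 0, -1/3, 0, 1/5, 0, -1/7, …
g: a_k = -3, 0, 3/2, 0, -1/8, 0, 1/240, 0, …
Sum ⇒ L₀ = lclm(L_f,L_g) in ℚ(x)⟨Dx⟩.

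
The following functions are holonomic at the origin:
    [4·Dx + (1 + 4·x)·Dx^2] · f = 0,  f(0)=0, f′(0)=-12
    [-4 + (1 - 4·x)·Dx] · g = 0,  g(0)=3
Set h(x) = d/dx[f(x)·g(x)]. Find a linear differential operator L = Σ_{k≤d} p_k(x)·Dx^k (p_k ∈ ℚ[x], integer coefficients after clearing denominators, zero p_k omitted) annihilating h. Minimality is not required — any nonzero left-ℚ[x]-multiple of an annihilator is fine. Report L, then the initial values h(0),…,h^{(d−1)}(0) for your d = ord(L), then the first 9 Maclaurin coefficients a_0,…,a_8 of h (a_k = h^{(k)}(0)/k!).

L = 64 + (4 + 80·x)·Dx + (-1 + 16·x^2)·Dx^2  (order 2).
h: a_k = -36, -144, -1440, -5376, -36096, -681984/5, -3919872/5, -104792064/35, -554139648/35, …
ICs: h(0) = -36, h′(0) = -144.

f: a_k = 0, -12, 24, -64, 192, -3072/5, 2048, -49152/7, 24576, …
g: a_k = 3, 12, 48, 192, 768, 3072, 12288, 49152, 196608, …
L₀ := L_f ⊗_s L_g (sym. prod.), ord ≤ 2.
Differentiate: ansatz ord ≤ ord L₀ ⇒ L.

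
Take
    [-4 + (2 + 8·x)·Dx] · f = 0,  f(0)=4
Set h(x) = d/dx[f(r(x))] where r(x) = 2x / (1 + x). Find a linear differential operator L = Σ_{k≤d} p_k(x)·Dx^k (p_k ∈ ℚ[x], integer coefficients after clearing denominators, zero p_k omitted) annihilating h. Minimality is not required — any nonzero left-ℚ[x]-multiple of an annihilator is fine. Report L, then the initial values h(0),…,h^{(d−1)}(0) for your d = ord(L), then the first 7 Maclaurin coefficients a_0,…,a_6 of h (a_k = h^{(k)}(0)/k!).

L = (-6 - 18·x) + (-1 - 10·x - 9·x^2)·Dx  (order 1).
h: a_k = 16, -96, 624, -4544, 35280, -283680, 2330160, …
ICs: h(0) = 16.

f: a_k = 4, 8, -8, 16, -40, 112, -336, …
Substitute x→r, Dx→(1/r')Dx; clear ⇒ L₀.
h=h₀': d/dx-closure on L₀ ⇒ L.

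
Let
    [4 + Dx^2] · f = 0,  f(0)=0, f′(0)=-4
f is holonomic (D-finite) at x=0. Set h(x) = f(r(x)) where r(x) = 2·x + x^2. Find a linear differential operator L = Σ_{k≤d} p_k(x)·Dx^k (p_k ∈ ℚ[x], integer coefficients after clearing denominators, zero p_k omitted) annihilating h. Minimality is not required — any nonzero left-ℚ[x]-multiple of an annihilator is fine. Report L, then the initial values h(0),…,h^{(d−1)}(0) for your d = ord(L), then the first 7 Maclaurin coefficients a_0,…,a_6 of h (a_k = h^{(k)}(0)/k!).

L = (16 + 48·x + 48·x^2 + 16·x^3) - Dx + (1 + x)·Dx^2  (order 2).
h: a_k = 0, -8, -4, 64/3, 32, -16/15, -40, …
ICs: h(0) = 0, h′(0) = -8.

f: a_k = 0, -4, 0, 8/3, 0, -8/15, 0, …
h₀=f(r): pull back L_f along r ⇒ L₀.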